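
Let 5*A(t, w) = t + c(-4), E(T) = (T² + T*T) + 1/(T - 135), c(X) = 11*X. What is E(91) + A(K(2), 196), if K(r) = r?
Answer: 3641787/220 ≈ 16554.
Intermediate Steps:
E(T) = 1/(-135 + T) + 2*T² (E(T) = (T² + T²) + 1/(-135 + T) = 2*T² + 1/(-135 + T) = 1/(-135 + T) + 2*T²)
A(t, w) = -44/5 + t/5 (A(t, w) = (t + 11*(-4))/5 = (t - 44)/5 = (-44 + t)/5 = -44/5 + t/5)
E(91) + A(K(2), 196) = (1 - 270*91² + 2*91³)/(-135 + 91) + (-44/5 + (⅕)*2) = (1 - 270*8281 + 2*753571)/(-44) + (-44/5 + ⅖) = -(1 - 2235870 + 1507142)/44 - 42/5 = -1/44*(-728727) - 42/5 = 728727/44 - 42/5 = 3641787/220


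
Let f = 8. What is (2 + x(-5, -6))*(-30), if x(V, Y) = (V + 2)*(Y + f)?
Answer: 120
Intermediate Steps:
x(V, Y) = (2 + V)*(8 + Y) (x(V, Y) = (V + 2)*(Y + 8) = (2 + V)*(8 + Y))
(2 + x(-5, -6))*(-30) = (2 + (16 + 2*(-6) + 8*(-5) - 5*(-6)))*(-30) = (2 + (16 - 12 - 40 + 30))*(-30) = (2 - 6)*(-30) = -4*(-30) = 120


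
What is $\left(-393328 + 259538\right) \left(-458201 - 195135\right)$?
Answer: $87409823440$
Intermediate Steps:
$\left(-393328 + 259538\right) \left(-458201 - 195135\right) = \left(-133790\right) \left(-653336\right) = 87409823440$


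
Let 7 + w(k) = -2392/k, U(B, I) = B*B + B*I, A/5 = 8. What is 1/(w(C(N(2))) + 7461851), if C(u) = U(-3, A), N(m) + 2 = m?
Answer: 111/828267076 ≈ 1.3401e-7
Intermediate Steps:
A = 40 (A = 5*8 = 40)
N(m) = -2 + m
U(B, I) = B² + B*I
C(u) = -111 (C(u) = -3*(-3 + 40) = -3*37 = -111)
w(k) = -7 - 2392/k
1/(w(C(N(2))) + 7461851) = 1/((-7 - 2392/(-111)) + 7461851) = 1/((-7 - 2392*(-1/111)) + 7461851) = 1/((-7 + 2392/111) + 7461851) = 1/(1615/111 + 7461851) = 1/(828267076/111) = 111/828267076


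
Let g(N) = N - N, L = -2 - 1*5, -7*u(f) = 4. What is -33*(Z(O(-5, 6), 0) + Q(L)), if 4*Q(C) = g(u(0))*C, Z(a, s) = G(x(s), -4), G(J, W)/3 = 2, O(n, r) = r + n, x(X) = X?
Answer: -198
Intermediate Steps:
u(f) = -4/7 (u(f) = -1/7*4 = -4/7)
O(n, r) = n + r
G(J, W) = 6 (G(J, W) = 3*2 = 6)
L = -7 (L = -2 - 5 = -7)
g(N) = 0
Z(a, s) = 6
Q(C) = 0 (Q(C) = (0*C)/4 = (1/4)*0 = 0)
-33*(Z(O(-5, 6), 0) + Q(L)) = -33*(6 + 0) = -33*6 = -198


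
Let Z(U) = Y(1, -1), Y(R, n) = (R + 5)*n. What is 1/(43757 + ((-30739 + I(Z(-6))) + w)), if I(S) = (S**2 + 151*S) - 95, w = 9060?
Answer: 1/21113 ≈ 4.7364e-5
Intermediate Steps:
Y(R, n) = n*(5 + R) (Y(R, n) = (5 + R)*n = n*(5 + R))
Z(U) = -6 (Z(U) = -(5 + 1) = -1*6 = -6)
I(S) = -95 + S**2 + 151*S
1/(43757 + ((-30739 + I(Z(-6))) + w)) = 1/(43757 + ((-30739 + (-95 + (-6)**2 + 151*(-6))) + 9060)) = 1/(43757 + ((-30739 + (-95 + 36 - 906)) + 9060)) = 1/(43757 + ((-30739 - 965) + 9060)) = 1/(43757 + (-31704 + 9060)) = 1/(43757 - 22644) = 1/21113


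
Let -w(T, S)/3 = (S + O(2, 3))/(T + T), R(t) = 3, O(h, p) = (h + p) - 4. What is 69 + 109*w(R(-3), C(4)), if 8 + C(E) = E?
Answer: 465/2 ≈ 232.50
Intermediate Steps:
O(h, p) = -4 + h + p
C(E) = -8 + E
w(T, S) = -3*(1 + S)/(2*T) (w(T, S) = -3*(S + (-4 + 2 + 3))/(T + T) = -3*(S + 1)/(2*T) = -3*(1 + S)*1/(2*T) = -3*(1 + S)/(2*T))
69 + 109*w(R(-3), C(4)) = 69 + 109*((3/2)*(-1 - (-8 + 4))/3) = 69 + 109*((3/2)*(⅓)*(-1 - 1*(-4))) = 69 + 109*((3/2)*(⅓)*(-1 + 4)) = 69 + 109*((3/2)*(⅓)*3) = 69 + 109*(3/2) = 69 + 327/2 = 465/2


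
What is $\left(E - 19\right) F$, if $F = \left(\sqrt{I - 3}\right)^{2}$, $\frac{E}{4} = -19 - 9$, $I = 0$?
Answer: $393$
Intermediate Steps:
$E = -112$ ($E = 4 \left(-19 - 9\right) = 4 \left(-28\right) = -112$)
$F = -3$ ($F = \left(\sqrt{0 - 3}\right)^{2} = \left(\sqrt{-3}\right)^{2} = \left(i \sqrt{3}\right)^{2} = -3$)
$\left(E - 19\right) F = \left(-112 - 19\right) \left(-3\right) = \left(-131\right) \left(-3\right) = 393$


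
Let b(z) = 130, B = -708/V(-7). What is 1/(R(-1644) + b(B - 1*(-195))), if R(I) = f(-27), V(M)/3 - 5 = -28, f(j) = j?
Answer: 1/103 ≈ 0.0097087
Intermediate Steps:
V(M) = -69 (V(M) = 15 + 3*(-28) = 15 - 84 = -69)
B = 236/23 (B = -708/(-69) = -708*(-1/69) = 236/23 ≈ 10.261)
R(I) = -27
1/(R(-1644) + b(B - 1*(-195))) = 1/(-27 + 130) = 1/103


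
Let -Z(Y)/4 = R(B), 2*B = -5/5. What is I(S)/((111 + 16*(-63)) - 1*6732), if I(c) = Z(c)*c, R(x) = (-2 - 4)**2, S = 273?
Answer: 13104/2543 ≈ 5.1530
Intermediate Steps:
B = -1/2 (B = (-5/5)/2 = (-5*1/5)/2 = (1/2)*(-1) = -1/2 ≈ -0.50000)
R(x) = 36 (R(x) = (-6)**2 = 36)
Z(Y) = -144 (Z(Y) = -4*36 = -144)
I(c) = -144*c
I(S)/((111 + 16*(-63)) - 1*6732) = (-144*273)/((111 + 16*(-63)) - 1*6732) = -39312/((111 - 1008) - 6732) = -39312/(-897 - 6732) = -39312/(-7629) = -39312*(-1/7629) = 13104/2543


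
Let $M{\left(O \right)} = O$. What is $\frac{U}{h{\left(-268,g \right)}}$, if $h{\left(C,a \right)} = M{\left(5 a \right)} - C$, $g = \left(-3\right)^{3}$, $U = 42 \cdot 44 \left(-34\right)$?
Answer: $- \frac{8976}{19} \approx -472.42$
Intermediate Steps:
$U = -62832$ ($U = 1848 \left(-34\right) = -62832$)
$g = -27$
$h{\left(C,a \right)} = - C + 5 a$ ($h{\left(C,a \right)} = 5 a - C = - C + 5 a$)
$\frac{U}{h{\left(-268,g \right)}} = - \frac{62832}{\left(-1\right) \left(-268\right) + 5 \left(-27\right)} = - \frac{62832}{268 - 135} = - \frac{62832}{133} = \left(-62832\right) \frac{1}{133} = - \frac{8976}{19}$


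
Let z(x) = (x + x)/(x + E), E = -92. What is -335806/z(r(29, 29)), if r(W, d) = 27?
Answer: 10913695/27 ≈ 4.0421e+5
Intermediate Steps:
z(x) = 2*x/(-92 + x) (z(x) = (x + x)/(x - 92) = (2*x)/(-92 + x) = 2*x/(-92 + x))
-335806/z(r(29, 29)) = -335806/(2*27/(-92 + 27)) = -335806/(2*27/(-65)) = -335806/(2*27*(-1/65)) = -335806/(-54/65) = -335806*(-65/54) = 10913695/27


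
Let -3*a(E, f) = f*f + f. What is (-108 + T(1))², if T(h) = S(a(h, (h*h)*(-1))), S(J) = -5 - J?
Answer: 12769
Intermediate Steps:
a(E, f) = -f/3 - f²/3 (a(E, f) = -(f*f + f)/3 = -(f² + f)/3 = -(f + f²)/3 = -f/3 - f²/3)
T(h) = -5 - h²*(1 - h²)/3 (T(h) = -5 - (-1)*(h*h)*(-1)*(1 + (h*h)*(-1))/3 = -5 - (-1)*h²*(-1)*(1 + h²*(-1))/3 = -5 - (-1)*(-h²)*(1 - h²)/3 = -5 - h²*(1 - h²)/3)
(-108 + T(1))² = (-108 + (-5 - ⅓*1² + (⅓)*1⁴))² = (-108 + (-5 - ⅓*1 + (⅓)*1))² = (-108 + (-5 - ⅓ + ⅓))² = (-108 - 5)² = (-113)² = 12769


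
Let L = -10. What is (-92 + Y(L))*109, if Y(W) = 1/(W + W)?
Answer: -200669/20 ≈ -10033.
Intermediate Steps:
Y(W) = 1/(2*W)
(-92 + Y(L))*109 = (-92 + (½)/(-10))*109 = (-92 + (½)*(-⅒))*109 = (-92 - 1/20)*109 = -1841/20*109 = -200669/20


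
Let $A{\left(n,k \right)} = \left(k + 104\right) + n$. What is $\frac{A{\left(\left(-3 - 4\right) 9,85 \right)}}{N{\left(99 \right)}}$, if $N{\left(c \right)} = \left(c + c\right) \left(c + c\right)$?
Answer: $\frac{7}{2178} \approx 0.003214$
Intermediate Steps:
$N{\left(c \right)} = 4 c^{2}$ ($N{\left(c \right)} = 2 c 2 c = 4 c^{2}$)
$A{\left(n,k \right)} = 104 + k + n$ ($A{\left(n,k \right)} = \left(104 + k\right) + n = 104 + k + n$)
$\frac{A{\left(\left(-3 - 4\right) 9,85 \right)}}{N{\left(99 \right)}} = \frac{104 + 85 + \left(-3 - 4\right) 9}{4 \cdot 99^{2}} = \frac{104 + 85 - 63}{4 \cdot 9801} = \frac{104 + 85 - 63}{39204} = 126 \cdot \frac{1}{39204} = \frac{7}{2178}$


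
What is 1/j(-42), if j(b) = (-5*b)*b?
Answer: -1/8820 ≈ -0.00011338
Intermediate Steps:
j(b) = -5*b**2
1/j(-42) = 1/(-5*(-42)**2) = 1/(-5*1764) = 1/(-8820) = -1/8820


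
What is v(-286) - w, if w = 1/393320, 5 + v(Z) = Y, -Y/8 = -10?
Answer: 29498999/393320 ≈ 75.000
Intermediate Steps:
Y = 80 (Y = -8*(-10) = 80)
v(Z) = 75 (v(Z) = -5 + 80 = 75)
w = 1/393320 ≈ 2.5425e-6
v(-286) - w = 75 - 1*1/393320 = 75 - 1/393320 = 29498999/393320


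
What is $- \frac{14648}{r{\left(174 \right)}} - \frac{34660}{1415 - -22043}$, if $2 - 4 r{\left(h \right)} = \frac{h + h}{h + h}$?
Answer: $- \frac{687242898}{11729} \approx -58594.0$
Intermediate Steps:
$r{\left(h \right)} = \frac{1}{4}$ ($r{\left(h \right)} = \frac{1}{2} - \frac{\left(h + h\right) \frac{1}{h + h}}{4} = \frac{1}{2} - \frac{2 h \frac{1}{2 h}}{4} = \frac{1}{2} - \frac{1}{4} = \frac{1}{4}$)
$- \frac{14648}{r{\left(174 \right)}} - \frac{34660}{1415 - -22043} = - 14648 \frac{1}{\frac{1}{4}} - \frac{34660}{1415 - -22043} = \left(-14648\right) 4 - \frac{34660}{1415 + 22043} = -58592 - \frac{34660}{23458} = -58592 - \frac{17330}{11729} = - \frac{687242898}{11729}$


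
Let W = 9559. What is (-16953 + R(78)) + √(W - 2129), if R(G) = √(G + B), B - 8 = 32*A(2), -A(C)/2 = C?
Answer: -16953 + √7430 + I*√42 ≈ -16867.0 + 6.4807*I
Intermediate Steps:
A(C) = -2*C
B = -120 (B = 8 + 32*(-2*2) = 8 + 32*(-4) = 8 - 128 = -120)
R(G) = √(-120 + G) (R(G) = √(G - 120) = √(-120 + G))
(-16953 + R(78)) + √(W - 2129) = (-16953 + √(-120 + 78)) + √(9559 - 2129) = (-16953 + √(-42)) + √7430 = (-16953 + I*√42) + √7430 = -16953 + √7430 + I*√42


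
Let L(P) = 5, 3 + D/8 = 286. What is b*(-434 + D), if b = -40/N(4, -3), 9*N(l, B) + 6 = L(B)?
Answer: 658800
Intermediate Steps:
D = 2264 (D = -24 + 8*286 = -24 + 2288 = 2264)
N(l, B) = -⅑ (N(l, B) = -⅔ + (⅑)*5 = -⅔ + 5/9 = -⅑)
b = 360 (b = -40/(-⅑) = -40*(-9) = 360)
b*(-434 + D) = 360*(-434 + 2264) = 360*1830 = 658800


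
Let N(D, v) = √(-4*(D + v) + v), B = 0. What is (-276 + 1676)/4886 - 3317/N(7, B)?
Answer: 100/349 + 3317*I*√7/14 ≈ 0.28653 + 626.85*I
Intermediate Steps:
N(D, v) = √(-4*D - 3*v) (N(D, v) = √((-4*D - 4*v) + v) = √(-4*D - 3*v))
(-276 + 1676)/4886 - 3317/N(7, B) = (-276 + 1676)/4886 - 3317/√(-4*7 - 3*0) = 1400*(1/4886) - 3317/√(-28 + 0) = 100/349 - 3317*(-I*√7/14) = 100/349 - (-3317)*I*√7/14 = 100/349 + 3317*I*√7/14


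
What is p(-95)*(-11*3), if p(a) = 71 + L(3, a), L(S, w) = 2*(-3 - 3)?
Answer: -1947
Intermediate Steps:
L(S, w) = -12 (L(S, w) = 2*(-6) = -12)
p(a) = 59 (p(a) = 71 - 12 = 59)
p(-95)*(-11*3) = 59*(-11*3) = 59*(-33) = -1947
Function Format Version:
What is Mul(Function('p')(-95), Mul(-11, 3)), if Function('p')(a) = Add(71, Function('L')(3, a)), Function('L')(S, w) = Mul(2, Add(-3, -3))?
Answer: -1947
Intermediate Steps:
Function('L')(S, w) = -12 (Function('L')(S, w) = Mul(2, -6) = -12)
Function('p')(a) = 59 (Function('p')(a) = Add(71, -12) = 59)
Mul(Function('p')(-95), Mul(-11, 3)) = Mul(59, Mul(-11, 3)) = Mul(59, -33) = -1947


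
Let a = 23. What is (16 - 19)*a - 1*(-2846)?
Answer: 2777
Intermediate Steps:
(16 - 19)*a - 1*(-2846) = (16 - 19)*23 - 1*(-2846) = -3*23 + 2846 = -69 + 2846 = 2777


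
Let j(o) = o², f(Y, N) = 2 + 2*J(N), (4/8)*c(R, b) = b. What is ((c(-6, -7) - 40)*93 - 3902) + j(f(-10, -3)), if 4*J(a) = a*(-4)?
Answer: -8860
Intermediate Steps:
c(R, b) = 2*b
J(a) = -a (J(a) = (a*(-4))/4 = (-4*a)/4 = -a)
f(Y, N) = 2 - 2*N (f(Y, N) = 2 + 2*(-N) = 2 - 2*N)
((c(-6, -7) - 40)*93 - 3902) + j(f(-10, -3)) = ((2*(-7) - 40)*93 - 3902) + (2 - 2*(-3))² = ((-14 - 40)*93 - 3902) + (2 + 6)² = (-54*93 - 3902) + 8² = (-5022 - 3902) + 64 = -8924 + 64 = -8860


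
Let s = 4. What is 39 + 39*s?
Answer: 195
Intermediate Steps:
39 + 39*s = 39 + 39*4 = 39 + 156 = 195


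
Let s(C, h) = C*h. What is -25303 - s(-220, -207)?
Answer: -70843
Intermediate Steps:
-25303 - s(-220, -207) = -25303 - (-220)*(-207) = -25303 - 1*45540 = -25303 - 45540 = -70843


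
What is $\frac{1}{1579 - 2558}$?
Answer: $- \frac{1}{979} \approx -0.0010215$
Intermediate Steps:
$\frac{1}{1579 - 2558} = \frac{1}{-979} = - \frac{1}{979}$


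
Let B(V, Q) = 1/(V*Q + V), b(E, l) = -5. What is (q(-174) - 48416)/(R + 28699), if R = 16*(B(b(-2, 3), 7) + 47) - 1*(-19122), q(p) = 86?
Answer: -241650/242863 ≈ -0.99501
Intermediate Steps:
B(V, Q) = 1/(V + Q*V) (B(V, Q) = 1/(Q*V + V) = 1/(V + Q*V))
R = 99368/5 (R = 16*(1/((-5)*(1 + 7)) + 47) - 1*(-19122) = 16*(-1/5/8 + 47) + 19122 = 16*(-1/5*1/8 + 47) + 19122 = 16*(-1/40 + 47) + 19122 = 16*(1879/40) + 19122 = 3758/5 + 19122 = 99368/5 ≈ 19874.)
(q(-174) - 48416)/(R + 28699) = (86 - 48416)/(99368/5 + 28699) = -48330/242863/5 = -48330*5/242863 = -241650/242863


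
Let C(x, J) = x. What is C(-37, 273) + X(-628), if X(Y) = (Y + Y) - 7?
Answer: -1300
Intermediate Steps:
X(Y) = -7 + 2*Y (X(Y) = 2*Y - 7 = -7 + 2*Y)
C(-37, 273) + X(-628) = -37 + (-7 + 2*(-628)) = -37 + (-7 - 1256) = -37 - 1263 = -1300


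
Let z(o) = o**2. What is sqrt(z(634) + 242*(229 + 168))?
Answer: sqrt(498030) ≈ 705.71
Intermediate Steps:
sqrt(z(634) + 242*(229 + 168)) = sqrt(634**2 + 242*(229 + 168)) = sqrt(401956 + 242*397) = sqrt(401956 + 96074) = sqrt(498030)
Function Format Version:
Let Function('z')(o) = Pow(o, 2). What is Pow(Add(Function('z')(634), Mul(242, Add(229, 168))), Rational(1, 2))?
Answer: Pow(498030, Rational(1, 2)) ≈ 705.71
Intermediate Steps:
Pow(Add(Function('z')(634), Mul(242, Add(229, 168))), Rational(1, 2)) = Pow(Add(Pow(634, 2), Mul(242, Add(229, 168))), Rational(1, 2)) = Pow(Add(401956, Mul(242, 397)), Rational(1, 2)) = Pow(Add(401956, 96074), Rational(1, 2)) = Pow(498030, Rational(1, 2))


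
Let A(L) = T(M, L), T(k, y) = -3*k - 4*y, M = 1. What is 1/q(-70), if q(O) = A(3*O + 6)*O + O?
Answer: -1/56980 ≈ -1.7550e-5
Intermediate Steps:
T(k, y) = -4*y - 3*k
A(L) = -3 - 4*L (A(L) = -4*L - 3*1 = -4*L - 3 = -3 - 4*L)
q(O) = O + O*(-27 - 12*O) (q(O) = (-3 - 4*(3*O + 6))*O + O = (-3 - 4*(6 + 3*O))*O + O = (-3 + (-24 - 12*O))*O + O = (-27 - 12*O)*O + O = O*(-27 - 12*O) + O = O + O*(-27 - 12*O))
1/q(-70) = 1/(-2*(-70)*(13 + 6*(-70))) = 1/(-2*(-70)*(13 - 420)) = 1/(-2*(-70)*(-407)) = 1/(-56980) = -1/56980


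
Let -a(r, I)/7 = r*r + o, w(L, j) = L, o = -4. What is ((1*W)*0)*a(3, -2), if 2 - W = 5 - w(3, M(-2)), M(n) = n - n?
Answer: 0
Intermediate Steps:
M(n) = 0
W = 0 (W = 2 - (5 - 1*3) = 2 - (5 - 3) = 2 - 1*2 = 2 - 2 = 0)
a(r, I) = 28 - 7*r² (a(r, I) = -7*(r*r - 4) = -7*(r² - 4) = -7*(-4 + r²) = 28 - 7*r²)
((1*W)*0)*a(3, -2) = ((1*0)*0)*(28 - 7*3²) = (0*0)*(28 - 7*9) = 0*(28 - 63) = 0*(-35) = 0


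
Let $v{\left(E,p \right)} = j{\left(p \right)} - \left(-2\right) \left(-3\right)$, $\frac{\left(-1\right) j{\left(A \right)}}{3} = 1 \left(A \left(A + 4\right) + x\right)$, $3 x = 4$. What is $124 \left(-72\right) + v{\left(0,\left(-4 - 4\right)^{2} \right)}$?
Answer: $-21994$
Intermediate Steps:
$x = \frac{4}{3}$ ($x = \frac{1}{3} \cdot 4 = \frac{4}{3} \approx 1.3333$)
$j{\left(A \right)} = -4 - 3 A \left(4 + A\right)$ ($j{\left(A \right)} = - 3 \cdot 1 \left(A \left(A + 4\right) + \frac{4}{3}\right) = - 3 \cdot 1 \left(A \left(4 + A\right) + \frac{4}{3}\right) = - 3 \cdot 1 \left(\frac{4}{3} + A \left(4 + A\right)\right) = - 3 \left(\frac{4}{3} + A \left(4 + A\right)\right) = -4 - 3 A \left(4 + A\right)$)
$v{\left(E,p \right)} = -10 - 12 p - 3 p^{2}$ ($v{\left(E,p \right)} = \left(-4 - 12 p - 3 p^{2}\right) - \left(-2\right) \left(-3\right) = \left(-4 - 12 p - 3 p^{2}\right) - 6 = -10 - 12 p - 3 p^{2}$)
$124 \left(-72\right) + v{\left(0,\left(-4 - 4\right)^{2} \right)} = 124 \left(-72\right) - \left(10 + 3 \left(-4 - 4\right)^{4} + 12 \left(-4 - 4\right)^{2}\right) = -8928 - \left(10 + 768 + 12288\right) = -8928 - \left(778 + 12288\right) = -8928 - 13066 = -21994$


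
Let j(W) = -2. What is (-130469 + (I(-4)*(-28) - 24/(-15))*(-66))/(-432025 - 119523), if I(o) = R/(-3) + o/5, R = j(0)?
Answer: 130821/551548 ≈ 0.23719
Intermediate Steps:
R = -2
I(o) = ⅔ + o/5 (I(o) = -2/(-3) + o/5 = -2*(-⅓) + o*(⅕) = ⅔ + o/5)
(-130469 + (I(-4)*(-28) - 24/(-15))*(-66))/(-432025 - 119523) = (-130469 + ((⅔ + (⅕)*(-4))*(-28) - 24/(-15))*(-66))/(-432025 - 119523) = (-130469 + ((⅔ - ⅘)*(-28) - 24*(-1/15))*(-66))/(-551548) = (-130469 + (-2/15*(-28) + 8/5)*(-66))*(-1/551548) = (-130469 + (56/15 + 8/5)*(-66))*(-1/551548) = (-130469 + (16/3)*(-66))*(-1/551548) = (-130469 - 352)*(-1/551548) = -130821*(-1/551548) = 130821/551548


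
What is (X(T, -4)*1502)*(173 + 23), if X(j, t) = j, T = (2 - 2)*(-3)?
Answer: 0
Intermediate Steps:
T = 0 (T = 0*(-3) = 0)
(X(T, -4)*1502)*(173 + 23) = (0*1502)*(173 + 23) = 0*196 = 0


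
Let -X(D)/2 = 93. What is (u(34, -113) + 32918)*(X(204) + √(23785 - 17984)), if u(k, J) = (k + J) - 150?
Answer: -6080154 + 32689*√5801 ≈ -3.5904e+6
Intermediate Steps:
u(k, J) = -150 + J + k (u(k, J) = (J + k) - 150 = -150 + J + k)
X(D) = -186 (X(D) = -2*93 = -186)
(u(34, -113) + 32918)*(X(204) + √(23785 - 17984)) = ((-150 - 113 + 34) + 32918)*(-186 + √(23785 - 17984)) = (-229 + 32918)*(-186 + √5801) = 32689*(-186 + √5801) = -6080154 + 32689*√5801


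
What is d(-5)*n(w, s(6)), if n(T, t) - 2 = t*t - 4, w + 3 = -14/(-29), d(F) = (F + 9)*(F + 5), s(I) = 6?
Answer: 0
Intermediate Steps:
d(F) = (5 + F)*(9 + F) (d(F) = (9 + F)*(5 + F) = (5 + F)*(9 + F))
w = -73/29 (w = -3 - 14/(-29) = -3 - 14*(-1/29) = -3 + 14/29 = -73/29 ≈ -2.5172)
n(T, t) = -2 + t**2 (n(T, t) = 2 + (t*t - 4) = 2 + (t**2 - 4) = 2 + (-4 + t**2) = -2 + t**2)
d(-5)*n(w, s(6)) = (45 + (-5)**2 + 14*(-5))*(-2 + 6**2) = (45 + 25 - 70)*(-2 + 36) = 0*34 = 0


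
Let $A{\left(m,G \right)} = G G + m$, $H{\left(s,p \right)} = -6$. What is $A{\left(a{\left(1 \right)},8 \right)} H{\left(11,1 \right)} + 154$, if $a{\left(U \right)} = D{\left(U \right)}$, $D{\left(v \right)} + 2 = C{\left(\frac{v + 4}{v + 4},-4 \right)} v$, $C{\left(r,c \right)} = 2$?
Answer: $-230$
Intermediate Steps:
$D{\left(v \right)} = -2 + 2 v$
$a{\left(U \right)} = -2 + 2 U$
$A{\left(m,G \right)} = m + G^{2}$ ($A{\left(m,G \right)} = G^{2} + m = m + G^{2}$)
$A{\left(a{\left(1 \right)},8 \right)} H{\left(11,1 \right)} + 154 = \left(\left(-2 + 2 \cdot 1\right) + 8^{2}\right) \left(-6\right) + 154 = \left(\left(-2 + 2\right) + 64\right) \left(-6\right) + 154 = \left(0 + 64\right) \left(-6\right) + 154 = 64 \left(-6\right) + 154 = -384 + 154 = -230$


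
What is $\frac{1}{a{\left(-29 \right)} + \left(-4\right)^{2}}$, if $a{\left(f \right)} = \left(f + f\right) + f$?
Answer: $- \frac{1}{71} \approx -0.014085$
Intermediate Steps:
$a{\left(f \right)} = 3 f$ ($a{\left(f \right)} = 2 f + f = 3 f$)
$\frac{1}{a{\left(-29 \right)} + \left(-4\right)^{2}} = \frac{1}{3 \left(-29\right) + \left(-4\right)^{2}} = \frac{1}{-87 + 16} = \frac{1}{-71} = - \frac{1}{71}$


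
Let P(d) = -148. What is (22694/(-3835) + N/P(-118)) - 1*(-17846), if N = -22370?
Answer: 5105731459/283790 ≈ 17991.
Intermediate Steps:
(22694/(-3835) + N/P(-118)) - 1*(-17846) = (22694/(-3835) - 22370/(-148)) - 1*(-17846) = (22694*(-1/3835) - 22370*(-1/148)) + 17846 = (-22694/3835 + 11185/74) + 17846 = 41215119/283790 + 17846 = 5105731459/283790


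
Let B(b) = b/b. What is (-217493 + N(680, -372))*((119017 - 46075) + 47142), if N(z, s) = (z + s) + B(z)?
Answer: -26080323456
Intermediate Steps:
B(b) = 1
N(z, s) = 1 + s + z (N(z, s) = (z + s) + 1 = (s + z) + 1 = 1 + s + z)
(-217493 + N(680, -372))*((119017 - 46075) + 47142) = (-217493 + (1 - 372 + 680))*((119017 - 46075) + 47142) = (-217493 + 309)*(72942 + 47142) = -217184*120084 = -26080323456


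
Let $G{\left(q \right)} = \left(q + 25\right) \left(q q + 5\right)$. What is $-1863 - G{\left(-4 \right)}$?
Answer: $-2304$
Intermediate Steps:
$G{\left(q \right)} = \left(5 + q^{2}\right) \left(25 + q\right)$ ($G{\left(q \right)} = \left(25 + q\right) \left(q^{2} + 5\right) = \left(25 + q\right) \left(5 + q^{2}\right) = \left(5 + q^{2}\right) \left(25 + q\right)$)
$-1863 - G{\left(-4 \right)} = -1863 - \left(125 + \left(-4\right)^{3} + 5 \left(-4\right) + 25 \left(-4\right)^{2}\right) = -1863 - \left(125 - 64 - 20 + 25 \cdot 16\right) = -1863 - \left(125 - 64 - 20 + 400\right) = -1863 - 441 = -2304$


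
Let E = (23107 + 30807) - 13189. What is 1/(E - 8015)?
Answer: 1/32710 ≈ 3.0572e-5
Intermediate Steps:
E = 40725 (E = 53914 - 13189 = 40725)
1/(E - 8015) = 1/(40725 - 8015) = 1/32710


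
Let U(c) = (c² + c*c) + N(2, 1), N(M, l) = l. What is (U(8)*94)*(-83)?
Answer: -1006458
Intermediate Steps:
U(c) = 1 + 2*c² (U(c) = (c² + c*c) + 1 = (c² + c²) + 1 = 2*c² + 1 = 1 + 2*c²)
(U(8)*94)*(-83) = ((1 + 2*8²)*94)*(-83) = ((1 + 2*64)*94)*(-83) = ((1 + 128)*94)*(-83) = (129*94)*(-83) = 12126*(-83) = -1006458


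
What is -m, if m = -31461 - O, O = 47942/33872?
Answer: 532847467/16936 ≈ 31462.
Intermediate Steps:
O = 23971/16936 (O = 47942*(1/33872) = 23971/16936 ≈ 1.4154)
m = -532847467/16936 (m = -31461 - 1*23971/16936 = -31461 - 23971/16936 = -532847467/16936 ≈ -31462.)
-m = -1*(-532847467/16936) = 532847467/16936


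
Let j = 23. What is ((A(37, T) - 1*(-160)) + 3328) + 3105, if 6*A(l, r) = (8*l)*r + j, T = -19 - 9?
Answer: 10431/2 ≈ 5215.5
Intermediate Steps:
T = -28
A(l, r) = 23/6 + 4*l*r/3 (A(l, r) = ((8*l)*r + 23)/6 = (8*l*r + 23)/6 = (23 + 8*l*r)/6 = 23/6 + 4*l*r/3)
((A(37, T) - 1*(-160)) + 3328) + 3105 = (((23/6 + (4/3)*37*(-28)) - 1*(-160)) + 3328) + 3105 = (((23/6 - 4144/3) + 160) + 3328) + 3105 = ((-2755/2 + 160) + 3328) + 3105 = (-2435/2 + 3328) + 3105 = 4221/2 + 3105 = 10431/2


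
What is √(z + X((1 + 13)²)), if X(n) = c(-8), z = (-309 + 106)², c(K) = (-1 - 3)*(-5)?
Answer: 9*√509 ≈ 203.05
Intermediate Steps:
c(K) = 20 (c(K) = -4*(-5) = 20)
z = 41209 (z = (-203)² = 41209)
X(n) = 20
√(z + X((1 + 13)²)) = √(41209 + 20) = √41229 = 9*√509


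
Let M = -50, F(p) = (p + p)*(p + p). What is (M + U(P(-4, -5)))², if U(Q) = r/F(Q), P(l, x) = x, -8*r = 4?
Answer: 100020001/40000 ≈ 2500.5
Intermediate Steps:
r = -½ (r = -⅛*4 = -½ ≈ -0.50000)
F(p) = 4*p² (F(p) = (2*p)*(2*p) = 4*p²)
U(Q) = -1/(8*Q²) (U(Q) = -1/(4*Q²)/2 = -1/(8*Q²))
(M + U(P(-4, -5)))² = (-50 - ⅛/(-5)²)² = (-50 - ⅛*1/25)² = (-50 - 1/200)² = (-10001/200)² = 100020001/40000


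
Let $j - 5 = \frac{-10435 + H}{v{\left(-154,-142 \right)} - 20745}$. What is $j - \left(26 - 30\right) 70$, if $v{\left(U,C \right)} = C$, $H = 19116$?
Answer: $\frac{5944114}{20887} \approx 284.58$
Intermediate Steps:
$j = \frac{95754}{20887}$ ($j = 5 + \frac{-10435 + 19116}{-142 - 20745} = 5 + \frac{8681}{-20887} = 5 + 8681 \left(- \frac{1}{20887}\right) = 5 - \frac{8681}{20887} = \frac{95754}{20887} \approx 4.5844$)
$j - \left(26 - 30\right) 70 = \frac{95754}{20887} - \left(26 - 30\right) 70 = \frac{95754}{20887} - \left(-4\right) 70 = \frac{95754}{20887} - -280 = \frac{95754}{20887} + 280 = \frac{5944114}{20887}$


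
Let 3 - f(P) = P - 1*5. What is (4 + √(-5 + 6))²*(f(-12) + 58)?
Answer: 1950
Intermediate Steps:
f(P) = 8 - P (f(P) = 3 - (P - 1*5) = 3 - (P - 5) = 3 - (-5 + P) = 3 + (5 - P) = 8 - P)
(4 + √(-5 + 6))²*(f(-12) + 58) = (4 + √(-5 + 6))²*((8 - 1*(-12)) + 58) = (4 + √1)²*((8 + 12) + 58) = (4 + 1)²*(20 + 58) = 5²*78 = 25*78 = 1950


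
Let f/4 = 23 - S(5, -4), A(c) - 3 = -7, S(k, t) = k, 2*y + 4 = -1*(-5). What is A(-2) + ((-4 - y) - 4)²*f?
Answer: 5198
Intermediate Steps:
y = ½ (y = -2 + (-1*(-5))/2 = -2 + (½)*5 = -2 + 5/2 = ½ ≈ 0.50000)
A(c) = -4 (A(c) = 3 - 7 = -4)
f = 72 (f = 4*(23 - 1*5) = 4*(23 - 5) = 4*18 = 72)
A(-2) + ((-4 - y) - 4)²*f = -4 + ((-4 - 1*½) - 4)²*72 = -4 + ((-4 - ½) - 4)²*72 = -4 + (-9/2 - 4)²*72 = -4 + (-17/2)²*72 = -4 + (289/4)*72 = -4 + 5202 = 5198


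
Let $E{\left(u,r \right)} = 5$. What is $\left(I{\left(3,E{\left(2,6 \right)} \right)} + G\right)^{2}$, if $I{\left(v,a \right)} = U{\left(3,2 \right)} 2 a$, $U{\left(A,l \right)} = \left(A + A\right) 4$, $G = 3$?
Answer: $59049$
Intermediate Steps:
$U{\left(A,l \right)} = 8 A$ ($U{\left(A,l \right)} = 2 A 4 = 8 A$)
$I{\left(v,a \right)} = 48 a$ ($I{\left(v,a \right)} = 8 \cdot 3 \cdot 2 a = 24 \cdot 2 a = 48 a$)
$\left(I{\left(3,E{\left(2,6 \right)} \right)} + G\right)^{2} = \left(48 \cdot 5 + 3\right)^{2} = \left(240 + 3\right)^{2} = 243^{2} = 59049$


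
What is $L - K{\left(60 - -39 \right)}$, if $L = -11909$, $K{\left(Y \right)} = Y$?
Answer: $-12008$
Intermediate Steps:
$L - K{\left(60 - -39 \right)} = -11909 - \left(60 - -39\right) = -11909 - \left(60 + 39\right) = -11909 - 99 = -12008$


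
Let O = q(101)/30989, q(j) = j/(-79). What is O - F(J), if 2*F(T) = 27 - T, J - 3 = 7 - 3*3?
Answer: -31825804/2448131 ≈ -13.000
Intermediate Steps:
q(j) = -j/79 (q(j) = j*(-1/79) = -j/79)
J = 1 (J = 3 + (7 - 3*3) = 3 + (7 - 9) = 3 - 2 = 1)
F(T) = 27/2 - T/2 (F(T) = (27 - T)/2 = 27/2 - T/2)
O = -101/2448131 (O = -1/79*101/30989 = -101/79*1/30989 = -101/2448131 ≈ -4.1256e-5)
O - F(J) = -101/2448131 - (27/2 - 1/2*1) = -101/2448131 - (27/2 - 1/2) = -101/2448131 - 1*13 = -101/2448131 - 13 = -31825804/2448131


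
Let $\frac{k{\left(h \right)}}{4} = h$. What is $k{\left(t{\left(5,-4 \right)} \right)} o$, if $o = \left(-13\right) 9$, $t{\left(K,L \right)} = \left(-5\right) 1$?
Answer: $2340$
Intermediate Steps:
$t{\left(K,L \right)} = -5$
$k{\left(h \right)} = 4 h$
$o = -117$
$k{\left(t{\left(5,-4 \right)} \right)} o = 4 \left(-5\right) \left(-117\right) = \left(-20\right) \left(-117\right) = 2340$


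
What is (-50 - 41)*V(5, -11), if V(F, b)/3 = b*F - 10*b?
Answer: -15015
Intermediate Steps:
V(F, b) = -30*b + 3*F*b (V(F, b) = 3*(b*F - 10*b) = 3*(F*b - 10*b) = 3*(-10*b + F*b) = -30*b + 3*F*b)
(-50 - 41)*V(5, -11) = (-50 - 41)*(3*(-11)*(-10 + 5)) = -273*(-11)*(-5) = -91*165 = -15015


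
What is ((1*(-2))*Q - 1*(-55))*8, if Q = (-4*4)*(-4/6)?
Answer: 808/3 ≈ 269.33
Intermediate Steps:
Q = 32/3 (Q = -(-64)/6 = -16*(-⅔) = 32/3 ≈ 10.667)
((1*(-2))*Q - 1*(-55))*8 = ((1*(-2))*(32/3) - 1*(-55))*8 = (-2*32/3 + 55)*8 = (-64/3 + 55)*8 = (101/3)*8 = 808/3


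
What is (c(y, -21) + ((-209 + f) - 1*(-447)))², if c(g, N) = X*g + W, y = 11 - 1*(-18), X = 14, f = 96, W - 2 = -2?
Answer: 547600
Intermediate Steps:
W = 0 (W = 2 - 2 = 0)
y = 29 (y = 11 + 18 = 29)
c(g, N) = 14*g (c(g, N) = 14*g + 0 = 14*g)
(c(y, -21) + ((-209 + f) - 1*(-447)))² = (14*29 + ((-209 + 96) - 1*(-447)))² = (406 + (-113 + 447))² = (406 + 334)² = 740² = 547600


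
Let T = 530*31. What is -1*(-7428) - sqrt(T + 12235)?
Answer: 7428 - 21*sqrt(65) ≈ 7258.7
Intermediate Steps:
T = 16430
-1*(-7428) - sqrt(T + 12235) = -1*(-7428) - sqrt(16430 + 12235) = 7428 - sqrt(28665) = 7428 - 21*sqrt(65)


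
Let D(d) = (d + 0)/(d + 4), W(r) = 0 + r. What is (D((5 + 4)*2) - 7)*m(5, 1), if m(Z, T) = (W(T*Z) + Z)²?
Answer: -6800/11 ≈ -618.18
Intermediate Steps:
W(r) = r
m(Z, T) = (Z + T*Z)² (m(Z, T) = (T*Z + Z)² = (Z + T*Z)²)
D(d) = d/(4 + d)
(D((5 + 4)*2) - 7)*m(5, 1) = (((5 + 4)*2)/(4 + (5 + 4)*2) - 7)*(5²*(1 + 1)²) = ((9*2)/(4 + 9*2) - 7)*(25*2²) = (18/(4 + 18) - 7)*(25*4) = (18/22 - 7)*100 = (18*(1/22) - 7)*100 = (9/11 - 7)*100 = -68/11*100 = -6800/11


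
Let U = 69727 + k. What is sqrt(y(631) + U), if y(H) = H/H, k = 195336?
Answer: 2*sqrt(66266) ≈ 514.84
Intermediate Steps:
U = 265063 (U = 69727 + 195336 = 265063)
y(H) = 1
sqrt(y(631) + U) = sqrt(1 + 265063) = sqrt(265064) = 2*sqrt(66266)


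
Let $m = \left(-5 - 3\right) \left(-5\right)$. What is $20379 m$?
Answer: $815160$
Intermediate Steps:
$m = 40$ ($m = \left(-8\right) \left(-5\right) = 40$)
$20379 m = 20379 \cdot 40 = 815160$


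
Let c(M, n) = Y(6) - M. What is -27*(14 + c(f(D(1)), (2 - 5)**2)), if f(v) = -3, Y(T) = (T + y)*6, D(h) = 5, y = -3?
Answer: -945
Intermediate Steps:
Y(T) = -18 + 6*T (Y(T) = (T - 3)*6 = (-3 + T)*6 = -18 + 6*T)
c(M, n) = 18 - M (c(M, n) = (-18 + 6*6) - M = (-18 + 36) - M = 18 - M)
-27*(14 + c(f(D(1)), (2 - 5)**2)) = -27*(14 + (18 - 1*(-3))) = -27*(14 + (18 + 3)) = -27*(14 + 21) = -27*35 = -945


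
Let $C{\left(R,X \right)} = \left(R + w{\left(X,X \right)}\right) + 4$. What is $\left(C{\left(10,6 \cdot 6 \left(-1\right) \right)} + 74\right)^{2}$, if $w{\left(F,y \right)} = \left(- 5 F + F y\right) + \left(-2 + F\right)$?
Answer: $2328676$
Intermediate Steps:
$w{\left(F,y \right)} = -2 - 4 F + F y$
$C{\left(R,X \right)} = 2 + R + X^{2} - 4 X$ ($C{\left(R,X \right)} = \left(R - \left(2 + 4 X - X X\right)\right) + 4 = \left(R - \left(2 - X^{2} + 4 X\right)\right) + 4 = \left(-2 + R + X^{2} - 4 X\right) + 4 = 2 + R + X^{2} - 4 X$)
$\left(C{\left(10,6 \cdot 6 \left(-1\right) \right)} + 74\right)^{2} = \left(\left(2 + 10 + \left(6 \cdot 6 \left(-1\right)\right)^{2} - 4 \cdot 6 \cdot 6 \left(-1\right)\right) + 74\right)^{2} = \left(\left(2 + 10 + \left(36 \left(-1\right)\right)^{2} - 4 \cdot 36 \left(-1\right)\right) + 74\right)^{2} = \left(\left(2 + 10 + \left(-36\right)^{2} - -144\right) + 74\right)^{2} = \left(\left(2 + 10 + 1296 + 144\right) + 74\right)^{2} = \left(1452 + 74\right)^{2} = 1526^{2} = 2328676$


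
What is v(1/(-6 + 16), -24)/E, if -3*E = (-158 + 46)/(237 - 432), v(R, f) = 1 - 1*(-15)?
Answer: -585/7 ≈ -83.571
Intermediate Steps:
v(R, f) = 16 (v(R, f) = 1 + 15 = 16)
E = -112/585 (E = -(-158 + 46)/(3*(237 - 432)) = -(-112)/(3*(-195)) = -(-112)*(-1)/(3*195) = -⅓*112/195 = -112/585 ≈ -0.19145)
v(1/(-6 + 16), -24)/E = 16/(-112/585) = 16*(-585/112) = -585/7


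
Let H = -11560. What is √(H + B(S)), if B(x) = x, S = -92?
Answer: 2*I*√2913 ≈ 107.94*I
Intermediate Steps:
√(H + B(S)) = √(-11560 - 92) = √(-11652) = 2*I*√2913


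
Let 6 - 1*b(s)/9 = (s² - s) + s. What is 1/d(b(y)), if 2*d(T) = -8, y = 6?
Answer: -¼ ≈ -0.25000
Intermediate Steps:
b(s) = 54 - 9*s² (b(s) = 54 - 9*((s² - s) + s) = 54 - 9*s²)
d(T) = -4 (d(T) = (½)*(-8) = -4)
1/d(b(y)) = 1/(-4) = -¼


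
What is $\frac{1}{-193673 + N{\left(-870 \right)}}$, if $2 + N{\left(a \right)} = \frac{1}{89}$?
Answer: $- \frac{89}{17237074} \approx -5.1633 \cdot 10^{-6}$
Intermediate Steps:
$N{\left(a \right)} = - \frac{177}{89}$ ($N{\left(a \right)} = -2 + \frac{1}{89} = - \frac{177}{89}$)
$\frac{1}{-193673 + N{\left(-870 \right)}} = \frac{1}{-193673 - \frac{177}{89}} = \frac{1}{- \frac{17237074}{89}} = - \frac{89}{17237074}$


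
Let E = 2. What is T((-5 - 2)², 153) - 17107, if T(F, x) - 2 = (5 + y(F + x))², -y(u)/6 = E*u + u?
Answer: 13167056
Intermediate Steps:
y(u) = -18*u (y(u) = -6*(2*u + u) = -18*u)
T(F, x) = 2 + (5 - 18*F - 18*x)² (T(F, x) = 2 + (5 - 18*(F + x))² = 2 + (5 + (-18*F - 18*x))² = 2 + (5 - 18*F - 18*x)²)
T((-5 - 2)², 153) - 17107 = (2 + (-5 + 18*(-5 - 2)² + 18*153)²) - 17107 = (2 + (-5 + 18*(-7)² + 2754)²) - 17107 = (2 + (-5 + 18*49 + 2754)²) - 17107 = (2 + (-5 + 882 + 2754)²) - 17107 = (2 + 3631²) - 17107 = (2 + 13184161) - 17107 = 13184163 - 17107 = 13167056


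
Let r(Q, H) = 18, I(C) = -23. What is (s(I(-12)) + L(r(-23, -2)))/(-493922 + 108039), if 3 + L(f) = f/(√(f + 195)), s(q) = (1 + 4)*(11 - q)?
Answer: -167/385883 - 6*√213/27397693 ≈ -0.00043597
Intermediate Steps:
s(q) = 55 - 5*q (s(q) = 5*(11 - q) = 55 - 5*q)
L(f) = -3 + f/√(195 + f) (L(f) = -3 + f/(√(f + 195)) = -3 + f/(√(195 + f)) = -3 + f/√(195 + f))
(s(I(-12)) + L(r(-23, -2)))/(-493922 + 108039) = ((55 - 5*(-23)) + (-3 + 18/√(195 + 18)))/(-493922 + 108039) = ((55 + 115) + (-3 + 18/√213))/(-385883) = (170 + (-3 + 18*(√213/213)))*(-1/385883) = (170 + (-3 + 6*√213/71))*(-1/385883) = (167 + 6*√213/71)*(-1/385883) = -167/385883 - 6*√213/27397693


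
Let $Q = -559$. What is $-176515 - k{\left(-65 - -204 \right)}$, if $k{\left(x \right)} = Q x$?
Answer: $-98814$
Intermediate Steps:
$k{\left(x \right)} = - 559 x$
$-176515 - k{\left(-65 - -204 \right)} = -176515 - - 559 \left(-65 - -204\right) = -176515 - - 559 \left(-65 + 204\right) = -176515 - \left(-559\right) 139 = -176515 - -77701 = -176515 + 77701 = -98814$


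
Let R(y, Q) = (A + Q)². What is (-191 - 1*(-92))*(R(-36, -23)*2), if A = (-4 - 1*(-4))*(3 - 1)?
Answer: -104742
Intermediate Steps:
A = 0 (A = (-4 + 4)*2 = 0*2 = 0)
R(y, Q) = Q² (R(y, Q) = (0 + Q)² = Q²)
(-191 - 1*(-92))*(R(-36, -23)*2) = (-191 - 1*(-92))*((-23)²*2) = (-191 + 92)*(529*2) = -99*1058 = -104742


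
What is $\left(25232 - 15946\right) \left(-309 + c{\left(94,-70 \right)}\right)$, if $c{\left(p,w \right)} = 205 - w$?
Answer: $-315724$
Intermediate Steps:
$\left(25232 - 15946\right) \left(-309 + c{\left(94,-70 \right)}\right) = \left(25232 - 15946\right) \left(-309 + \left(205 - -70\right)\right) = 9286 \left(-309 + \left(205 + 70\right)\right) = 9286 \left(-309 + 275\right) = 9286 \left(-34\right) = -315724$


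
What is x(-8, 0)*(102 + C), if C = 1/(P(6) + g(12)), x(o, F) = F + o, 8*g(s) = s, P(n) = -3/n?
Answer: -824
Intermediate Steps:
g(s) = s/8
C = 1 (C = 1/(-3/6 + (1/8)*12) = 1/(-3*1/6 + 3/2) = 1/(-1/2 + 3/2) = 1/1 = 1)
x(-8, 0)*(102 + C) = (0 - 8)*(102 + 1) = -8*103 = -824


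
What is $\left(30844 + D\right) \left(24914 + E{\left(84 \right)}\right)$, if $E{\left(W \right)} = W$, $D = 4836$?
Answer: $891928640$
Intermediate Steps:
$\left(30844 + D\right) \left(24914 + E{\left(84 \right)}\right) = \left(30844 + 4836\right) \left(24914 + 84\right) = 35680 \cdot 24998 = 891928640$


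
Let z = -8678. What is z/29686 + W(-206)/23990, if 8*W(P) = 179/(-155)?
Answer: -129077493297/441543626800 ≈ -0.29233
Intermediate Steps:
W(P) = -179/1240 (W(P) = (179/(-155))/8 = (179*(-1/155))/8 = (⅛)*(-179/155) = -179/1240)
z/29686 + W(-206)/23990 = -8678/29686 - 179/1240/23990 = -8678*1/29686 - 179/1240*1/23990 = -4339/14843 - 179/29747600 = -129077493297/441543626800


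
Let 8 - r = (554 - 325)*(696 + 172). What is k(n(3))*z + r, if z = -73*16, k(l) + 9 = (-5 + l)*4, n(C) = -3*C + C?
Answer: -136860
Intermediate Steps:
n(C) = -2*C
k(l) = -29 + 4*l (k(l) = -9 + (-5 + l)*4 = -9 + (-20 + 4*l) = -29 + 4*l)
z = -1168
r = -198764 (r = 8 - (554 - 325)*(696 + 172) = 8 - 229*868 = 8 - 1*198772 = 8 - 198772 = -198764)
k(n(3))*z + r = (-29 + 4*(-2*3))*(-1168) - 198764 = (-29 + 4*(-6))*(-1168) - 198764 = (-29 - 24)*(-1168) - 198764 = -53*(-1168) - 198764 = 61904 - 198764 = -136860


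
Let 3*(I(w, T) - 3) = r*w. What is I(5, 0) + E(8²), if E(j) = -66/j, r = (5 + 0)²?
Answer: 4189/96 ≈ 43.635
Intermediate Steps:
r = 25 (r = 5² = 25)
I(w, T) = 3 + 25*w/3 (I(w, T) = 3 + (25*w)/3 = 3 + 25*w/3)
I(5, 0) + E(8²) = (3 + (25/3)*5) - 66/(8²) = (3 + 125/3) - 66/64 = 134/3 - 66*1/64 = 134/3 - 33/32 = 4189/96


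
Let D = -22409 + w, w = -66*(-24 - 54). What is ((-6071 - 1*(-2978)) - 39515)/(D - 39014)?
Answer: 42608/56275 ≈ 0.75714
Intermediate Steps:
w = 5148 (w = -66*(-78) = 5148)
D = -17261 (D = -22409 + 5148 = -17261)
((-6071 - 1*(-2978)) - 39515)/(D - 39014) = ((-6071 - 1*(-2978)) - 39515)/(-17261 - 39014) = ((-6071 + 2978) - 39515)/(-56275) = (-3093 - 39515)*(-1/56275) = -42608*(-1/56275) = 42608/56275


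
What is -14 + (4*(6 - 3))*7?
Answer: 70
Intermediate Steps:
-14 + (4*(6 - 3))*7 = -14 + (4*3)*7 = -14 + 12*7 = -14 + 84 = 70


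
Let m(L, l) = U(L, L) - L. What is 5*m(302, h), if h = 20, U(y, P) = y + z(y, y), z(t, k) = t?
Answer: 1510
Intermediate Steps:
U(y, P) = 2*y (U(y, P) = y + y = 2*y)
m(L, l) = L (m(L, l) = 2*L - L = L)
5*m(302, h) = 5*302 = 1510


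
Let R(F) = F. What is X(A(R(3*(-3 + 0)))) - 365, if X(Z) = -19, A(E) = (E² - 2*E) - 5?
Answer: -384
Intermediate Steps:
A(E) = -5 + E² - 2*E
X(A(R(3*(-3 + 0)))) - 365 = -19 - 365 = -384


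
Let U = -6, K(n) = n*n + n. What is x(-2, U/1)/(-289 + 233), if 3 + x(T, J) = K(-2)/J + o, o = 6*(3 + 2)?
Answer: -10/21 ≈ -0.47619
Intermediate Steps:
K(n) = n + n² (K(n) = n² + n = n + n²)
o = 30 (o = 6*5 = 30)
x(T, J) = 27 + 2/J (x(T, J) = -3 + ((-2*(1 - 2))/J + 30) = -3 + ((-2*(-1))/J + 30) = -3 + (2/J + 30) = -3 + (30 + 2/J) = 27 + 2/J)
x(-2, U/1)/(-289 + 233) = (27 + 2/((-6/1)))/(-289 + 233) = (27 + 2/((-6*1)))/(-56) = -(27 + 2/(-6))/56 = -(27 + 2*(-⅙))/56 = -(27 - ⅓)/56 = -1/56*80/3 = -10/21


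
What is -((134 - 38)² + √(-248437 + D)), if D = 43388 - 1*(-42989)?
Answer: -9216 - 2*I*√40515 ≈ -9216.0 - 402.57*I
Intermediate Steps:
D = 86377 (D = 43388 + 42989 = 86377)
-((134 - 38)² + √(-248437 + D)) = -((134 - 38)² + √(-248437 + 86377)) = -(96² + √(-162060)) = -(9216 + 2*I*√40515) = -9216 - 2*I*√40515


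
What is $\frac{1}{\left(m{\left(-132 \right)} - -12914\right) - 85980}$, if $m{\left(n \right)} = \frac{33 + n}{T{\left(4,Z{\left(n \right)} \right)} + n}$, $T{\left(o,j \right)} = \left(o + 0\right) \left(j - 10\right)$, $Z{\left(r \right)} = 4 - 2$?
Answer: $- \frac{164}{11982725} \approx -1.3686 \cdot 10^{-5}$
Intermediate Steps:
$Z{\left(r \right)} = 2$ ($Z{\left(r \right)} = 4 - 2 = 2$)
$T{\left(o,j \right)} = o \left(-10 + j\right)$
$m{\left(n \right)} = \frac{33 + n}{-32 + n}$ ($m{\left(n \right)} = \frac{33 + n}{4 \left(-10 + 2\right) + n} = \frac{33 + n}{4 \left(-8\right) + n} = \frac{33 + n}{-32 + n}$)
$\frac{1}{\left(m{\left(-132 \right)} - -12914\right) - 85980} = \frac{1}{\left(\frac{33 - 132}{-32 - 132} - -12914\right) - 85980} = \frac{1}{\left(\frac{1}{-164} \left(-99\right) + 12914\right) - 85980} = \frac{1}{\left(\left(- \frac{1}{164}\right) \left(-99\right) + 12914\right) - 85980} = \frac{1}{\left(\frac{99}{164} + 12914\right) - 85980} = \frac{1}{\frac{2117995}{164} - 85980} = \frac{1}{- \frac{11982725}{164}} = - \frac{164}{11982725}$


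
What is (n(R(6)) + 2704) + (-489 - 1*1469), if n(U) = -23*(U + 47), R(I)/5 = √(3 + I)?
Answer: -680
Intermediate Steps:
R(I) = 5*√(3 + I)
n(U) = -1081 - 23*U (n(U) = -23*(47 + U) = -1081 - 23*U)
(n(R(6)) + 2704) + (-489 - 1*1469) = ((-1081 - 115*√(3 + 6)) + 2704) + (-489 - 1*1469) = ((-1081 - 115*√9) + 2704) + (-489 - 1469) = ((-1081 - 115*3) + 2704) - 1958 = ((-1081 - 23*15) + 2704) - 1958 = ((-1081 - 345) + 2704) - 1958 = (-1426 + 2704) - 1958 = 1278 - 1958 = -680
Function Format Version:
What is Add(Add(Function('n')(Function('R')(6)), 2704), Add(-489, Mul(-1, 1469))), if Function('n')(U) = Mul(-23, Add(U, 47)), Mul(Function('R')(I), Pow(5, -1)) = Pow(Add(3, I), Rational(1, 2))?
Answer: -680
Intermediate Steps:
Function('R')(I) = Mul(5, Pow(Add(3, I), Rational(1, 2)))
Function('n')(U) = Add(-1081, Mul(-23, U)) (Function('n')(U) = Mul(-23, Add(47, U)) = Add(-1081, Mul(-23, U)))
Add(Add(Function('n')(Function('R')(6)), 2704), Add(-489, Mul(-1, 1469))) = Add(Add(Add(-1081, Mul(-23, Mul(5, Pow(Add(3, 6), Rational(1, 2))))), 2704), Add(-489, Mul(-1, 1469))) = Add(Add(Add(-1081, Mul(-23, Mul(5, Pow(9, Rational(1, 2))))), 2704), Add(-489, -1469)) = Add(Add(Add(-1081, Mul(-23, Mul(5, 3))), 2704), -1958) = Add(Add(Add(-1081, Mul(-23, 15)), 2704), -1958) = Add(Add(Add(-1081, -345), 2704), -1958) = Add(Add(-1426, 2704), -1958) = Add(1278, -1958) = -680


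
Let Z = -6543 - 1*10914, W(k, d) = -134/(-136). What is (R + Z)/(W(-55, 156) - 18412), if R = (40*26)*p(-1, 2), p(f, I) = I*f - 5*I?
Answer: 2035716/1251949 ≈ 1.6260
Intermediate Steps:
W(k, d) = 67/68 (W(k, d) = -134*(-1/136) = 67/68)
Z = -17457 (Z = -6543 - 10914 = -17457)
p(f, I) = -5*I + I*f
R = -12480 (R = (40*26)*(2*(-5 - 1)) = 1040*(2*(-6)) = 1040*(-12) = -12480)
(R + Z)/(W(-55, 156) - 18412) = (-12480 - 17457)/(67/68 - 18412) = -29937/(-1251949/68) = -29937*(-68/1251949) = 2035716/1251949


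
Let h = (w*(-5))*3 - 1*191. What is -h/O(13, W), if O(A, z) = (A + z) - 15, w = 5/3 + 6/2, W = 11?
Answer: 29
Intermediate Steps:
w = 14/3 (w = 5*(⅓) + 6*(½) = 5/3 + 3 = 14/3 ≈ 4.6667)
O(A, z) = -15 + A + z
h = -261 (h = ((14/3)*(-5))*3 - 1*191 = -70/3*3 - 191 = -70 - 191 = -261)
-h/O(13, W) = -(-261)/(-15 + 13 + 11) = -(-261)/9 = -1*(-29) = 29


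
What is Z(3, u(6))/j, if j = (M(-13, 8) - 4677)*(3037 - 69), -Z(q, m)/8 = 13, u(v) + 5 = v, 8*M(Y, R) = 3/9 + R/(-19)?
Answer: 5928/791238007 ≈ 7.4921e-6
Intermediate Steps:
M(Y, R) = 1/24 - R/152 (M(Y, R) = (3/9 + R/(-19))/8 = (3*(⅑) + R*(-1/19))/8 = (⅓ - R/19)/8 = 1/24 - R/152)
u(v) = -5 + v
Z(q, m) = -104 (Z(q, m) = -8*13 = -104)
j = -791238007/57 (j = ((1/24 - 1/152*8) - 4677)*(3037 - 69) = ((1/24 - 1/19) - 4677)*2968 = (-5/456 - 4677)*2968 = -2132717/456*2968 = -791238007/57 ≈ -1.3881e+7)
Z(3, u(6))/j = -104/(-791238007/57) = -104*(-57/791238007) = 5928/791238007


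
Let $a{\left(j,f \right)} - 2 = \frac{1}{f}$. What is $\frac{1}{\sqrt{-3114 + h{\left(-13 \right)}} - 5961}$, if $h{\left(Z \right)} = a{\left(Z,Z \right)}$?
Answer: $- \frac{77493}{461976230} - \frac{i \sqrt{525941}}{461976230} \approx -0.00016774 - 1.5698 \cdot 10^{-6} i$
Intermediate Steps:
$a{\left(j,f \right)} = 2 + \frac{1}{f}$
$h{\left(Z \right)} = 2 + \frac{1}{Z}$
$\frac{1}{\sqrt{-3114 + h{\left(-13 \right)}} - 5961} = \frac{1}{\sqrt{-3114 + \left(2 + \frac{1}{-13}\right)} - 5961} = \frac{1}{\sqrt{-3114 + \left(2 - \frac{1}{13}\right)} - 5961} = \frac{1}{\sqrt{-3114 + \frac{25}{13}} - 5961} = \frac{1}{\sqrt{- \frac{40457}{13}} - 5961} = \frac{1}{\frac{i \sqrt{525941}}{13} - 5961} = \frac{1}{-5961 + \frac{i \sqrt{525941}}{13}}$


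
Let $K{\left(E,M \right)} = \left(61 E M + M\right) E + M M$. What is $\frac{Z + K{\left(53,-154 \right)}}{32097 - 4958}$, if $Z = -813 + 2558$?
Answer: $- \frac{26370447}{27139} \approx -971.68$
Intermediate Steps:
$Z = 1745$
$K{\left(E,M \right)} = M^{2} + E \left(M + 61 E M\right)$ ($K{\left(E,M \right)} = \left(61 E M + M\right) E + M^{2} = \left(M + 61 E M\right) E + M^{2} = E \left(M + 61 E M\right) + M^{2} = M^{2} + E \left(M + 61 E M\right)$)
$\frac{Z + K{\left(53,-154 \right)}}{32097 - 4958} = \frac{1745 - 154 \left(53 - 154 + 61 \cdot 53^{2}\right)}{32097 - 4958} = \frac{1745 - 154 \left(53 - 154 + 61 \cdot 2809\right)}{27139} = \left(1745 - 154 \left(53 - 154 + 171349\right)\right) \frac{1}{27139} = \left(1745 - 26372192\right) \frac{1}{27139} = \left(-26370447\right) \frac{1}{27139} = - \frac{26370447}{27139}$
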